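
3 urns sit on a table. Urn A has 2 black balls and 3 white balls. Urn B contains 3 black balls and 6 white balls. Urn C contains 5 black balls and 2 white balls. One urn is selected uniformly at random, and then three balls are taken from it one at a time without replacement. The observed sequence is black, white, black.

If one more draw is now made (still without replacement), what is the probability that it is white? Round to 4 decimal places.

0.5724

The likelihood of the observed sequence under each hypothesis: P(data | urn A) = (2/5)(3/4)(1/3) = 1/10; P(data | urn B) = (3/9)(6/8)(2/7) = 1/14; P(data | urn C) = (5/7)(2/6)(4/5) = 4/21.
Multiplying each by its prior: 1/3 · 1/10 = 1/30, 1/3 · 1/14 = 1/42, 1/3 · 4/21 = 4/63; summing to 38/315.
Normalising, the posterior is P(urn A | data) = 21/76, P(urn B | data) = 15/76, P(urn C | data) = 10/19.
So P(white next | data) = Σ P(white next | H) P(H | data) = (1)(21/76) + (5/6)(15/76) + (1/4)(10/19) = 87/152.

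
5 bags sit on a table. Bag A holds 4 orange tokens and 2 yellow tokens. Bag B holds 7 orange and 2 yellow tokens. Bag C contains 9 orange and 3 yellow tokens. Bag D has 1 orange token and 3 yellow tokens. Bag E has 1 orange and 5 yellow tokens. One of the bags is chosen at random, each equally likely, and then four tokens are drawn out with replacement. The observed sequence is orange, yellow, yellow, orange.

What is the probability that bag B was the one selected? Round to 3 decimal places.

For each hypothesis, P(data | H) works out to: P(data | bag A) = (4/6)(2/6)(2/6)(4/6) = 0.049383; P(data | bag B) = (7/9)(2/9)(2/9)(7/9) = 0.029873; P(data | bag C) = (9/12)(3/12)(3/12)(9/12) = 0.035156; P(data | bag D) = (1/4)(3/4)(3/4)(1/4) = 0.035156; P(data | bag E) = (1/6)(5/6)(5/6)(1/6) = 0.01929.
The prior-weighted likelihoods are 1/5 · 0.049383 = 0.0098765, 1/5 · 0.029873 = 0.0059747, 1/5 · 0.035156 = 0.0070313, 1/5 · 0.035156 = 0.0070313, 1/5 · 0.01929 = 0.003858; these sum to 0.033772.
Hence P(bag B | data) = (0.0059747) / (0.033772) = 0.17691.

0.177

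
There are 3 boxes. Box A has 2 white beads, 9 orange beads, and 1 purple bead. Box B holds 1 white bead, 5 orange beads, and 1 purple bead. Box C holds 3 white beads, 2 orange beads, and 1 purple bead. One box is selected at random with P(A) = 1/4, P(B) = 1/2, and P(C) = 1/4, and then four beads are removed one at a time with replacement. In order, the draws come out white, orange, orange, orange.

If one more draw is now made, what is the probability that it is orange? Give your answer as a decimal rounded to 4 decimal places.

0.6907

Under each hypothesis, the probability of the observed sequence is: P(data | box A) = (2/12)(9/12)(9/12)(9/12) = 0.070312; P(data | box B) = (1/7)(5/7)(5/7)(5/7) = 0.052062; P(data | box C) = (3/6)(2/6)(2/6)(2/6) = 0.018519.
Weighting by the prior gives 1/4 · 0.070312 = 0.017578, 1/2 · 0.052062 = 0.026031, 1/4 · 0.018519 = 0.0046296; summing to 0.048239.
Normalising, the posterior is P(box A | data) = 0.3644, P(box B | data) = 0.53963, P(box C | data) = 0.095974.
So P(orange next | data) = Σ P(orange next | H) P(H | data) = (3/4)(0.3644) + (5/7)(0.53963) + (1/3)(0.095974) = 0.69074.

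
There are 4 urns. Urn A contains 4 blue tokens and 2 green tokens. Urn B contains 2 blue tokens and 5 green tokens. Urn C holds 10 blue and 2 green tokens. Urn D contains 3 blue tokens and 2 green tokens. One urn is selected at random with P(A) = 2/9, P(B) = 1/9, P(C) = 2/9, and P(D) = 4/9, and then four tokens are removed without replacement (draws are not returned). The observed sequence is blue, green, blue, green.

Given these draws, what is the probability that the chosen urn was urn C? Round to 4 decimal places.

For each hypothesis, P(data | H) works out to: P(data | urn A) = (4/6)(2/5)(3/4)(1/3) = 0.066667; P(data | urn B) = (2/7)(5/6)(1/5)(4/4) = 0.047619; P(data | urn C) = (10/12)(2/11)(9/10)(1/9) = 0.015152; P(data | urn D) = (3/5)(2/4)(2/3)(1/2) = 0.1.
Multiplying each by its prior: 2/9 · 0.066667 = 0.014815, 1/9 · 0.047619 = 0.005291, 2/9 · 0.015152 = 0.003367, 4/9 · 0.1 = 0.044444; with total 0.067917.
So P(urn C | data) = (0.003367) / (0.067917) = 0.049575.

0.0496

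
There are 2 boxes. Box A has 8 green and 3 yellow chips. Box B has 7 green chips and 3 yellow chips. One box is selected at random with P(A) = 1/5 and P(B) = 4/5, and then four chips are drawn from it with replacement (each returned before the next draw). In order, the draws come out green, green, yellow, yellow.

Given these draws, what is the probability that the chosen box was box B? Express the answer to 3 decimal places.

0.818

Compute the likelihood of the observed sequence for each case: P(data | box A) = (8/11)(8/11)(3/11)(3/11) = 0.039342; P(data | box B) = (7/10)(7/10)(3/10)(3/10) = 0.0441.
Weighting by the prior gives 1/5 · 0.039342 = 0.0078683, 4/5 · 0.0441 = 0.03528; summing to 0.043148.
Hence P(box B | data) = (0.03528) / (0.043148) = 0.81764.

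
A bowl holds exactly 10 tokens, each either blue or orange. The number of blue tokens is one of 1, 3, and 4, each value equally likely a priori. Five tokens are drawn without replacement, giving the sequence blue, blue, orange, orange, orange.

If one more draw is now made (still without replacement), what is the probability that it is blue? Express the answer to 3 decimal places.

Compute the likelihood of the observed sequence for each case: P(data | r = 1) = (1/10)(0/9) = 0; P(data | r = 3) = (3/10)(2/9)(7/8)(6/7)(5/6) = 1/24; P(data | r = 4) = (4/10)(3/9)(6/8)(5/7)(4/6) = 1/21.
Multiplying each by its prior: 1/3 · 0 = 0, 1/3 · 1/24 = 1/72, 1/3 · 1/21 = 1/63; these sum to 5/168.
Normalising, the posterior is P(r = 1 | data) = 0, P(r = 3 | data) = 7/15, P(r = 4 | data) = 8/15.
Averaging over the posterior, P(blue next | data) = (1/5)(7/15) + (2/5)(8/15) = 23/75.

0.307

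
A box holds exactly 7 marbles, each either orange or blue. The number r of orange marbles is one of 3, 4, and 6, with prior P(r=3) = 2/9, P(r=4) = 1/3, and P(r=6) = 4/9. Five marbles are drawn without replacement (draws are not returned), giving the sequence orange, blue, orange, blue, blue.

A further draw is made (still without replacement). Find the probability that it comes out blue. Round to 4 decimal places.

For each hypothesis, P(data | H) works out to: P(data | r = 3) = (3/7)(4/6)(2/5)(3/4)(2/3) = 2/35; P(data | r = 4) = (4/7)(3/6)(3/5)(2/4)(1/3) = 1/35; P(data | r = 6) = (6/7)(1/6)(5/5)(0/4) = 0.
Weighting by the prior gives 2/9 · 2/35 = 4/315, 1/3 · 1/35 = 1/105, 4/9 · 0 = 0; summing to 1/45.
The posterior is then P(r = 3 | data) = 4/7, P(r = 4 | data) = 3/7, P(r = 6 | data) = 0.
The predictive probability is P(blue next | data) = (1/2)(4/7) + (0)(3/7) = 2/7.

0.2857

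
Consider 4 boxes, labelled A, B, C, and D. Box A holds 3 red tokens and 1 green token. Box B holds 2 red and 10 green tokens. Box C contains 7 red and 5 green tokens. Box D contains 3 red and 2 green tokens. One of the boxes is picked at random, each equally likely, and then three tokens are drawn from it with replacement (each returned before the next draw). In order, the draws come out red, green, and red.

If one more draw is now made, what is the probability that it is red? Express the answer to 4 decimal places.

0.6194

Under each hypothesis, the probability of the observed sequence is: P(data | box A) = (3/4)(1/4)(3/4) = 0.14062; P(data | box B) = (2/12)(10/12)(2/12) = 0.023148; P(data | box C) = (7/12)(5/12)(7/12) = 0.14178; P(data | box D) = (3/5)(2/5)(3/5) = 0.144.
The prior-weighted likelihoods are 1/4 · 0.14062 = 0.035156, 1/4 · 0.023148 = 0.005787, 1/4 · 0.14178 = 0.035446, 1/4 · 0.144 = 0.036; summing to 0.11239.
The posterior is then P(box A | data) = 0.31281, P(box B | data) = 0.051491, P(box C | data) = 0.31538, P(box D | data) = 0.32032.
Averaging over the posterior, P(red next | data) = (3/4)(0.31281) + (1/6)(0.051491) + (7/12)(0.31538) + (3/5)(0.32032) = 0.61935.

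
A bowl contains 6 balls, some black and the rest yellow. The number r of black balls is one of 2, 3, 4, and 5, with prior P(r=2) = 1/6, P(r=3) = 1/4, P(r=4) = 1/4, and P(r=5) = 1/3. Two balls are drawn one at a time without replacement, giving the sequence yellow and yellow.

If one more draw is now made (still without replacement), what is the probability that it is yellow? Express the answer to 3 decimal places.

Under each hypothesis, the probability of the observed sequence is: P(data | r = 2) = (4/6)(3/5) = 2/5; P(data | r = 3) = (3/6)(2/5) = 1/5; P(data | r = 4) = (2/6)(1/5) = 1/15; P(data | r = 5) = (1/6)(0/5) = 0.
Weighting by the prior gives 1/6 · 2/5 = 1/15, 1/4 · 1/5 = 1/20, 1/4 · 1/15 = 1/60, 1/3 · 0 = 0; these sum to 2/15.
The posterior is then P(r = 2 | data) = 1/2, P(r = 3 | data) = 3/8, P(r = 4 | data) = 1/8, P(r = 5 | data) = 0.
Averaging over the posterior, P(yellow next | data) = (1/2)(1/2) + (1/4)(3/8) + (0)(1/8) = 11/32.

0.344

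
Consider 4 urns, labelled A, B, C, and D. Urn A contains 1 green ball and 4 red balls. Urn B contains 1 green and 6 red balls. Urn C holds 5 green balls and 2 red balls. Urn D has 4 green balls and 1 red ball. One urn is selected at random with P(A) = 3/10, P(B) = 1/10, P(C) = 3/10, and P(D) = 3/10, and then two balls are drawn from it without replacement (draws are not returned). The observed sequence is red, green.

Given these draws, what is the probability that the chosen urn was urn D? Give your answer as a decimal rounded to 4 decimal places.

Under each hypothesis, the probability of the observed sequence is: P(data | urn A) = (4/5)(1/4) = 1/5; P(data | urn B) = (6/7)(1/6) = 1/7; P(data | urn C) = (2/7)(5/6) = 5/21; P(data | urn D) = (1/5)(4/4) = 1/5.
The prior-weighted likelihoods are 3/10 · 1/5 = 3/50, 1/10 · 1/7 = 1/70, 3/10 · 5/21 = 1/14, 3/10 · 1/5 = 3/50; summing to 36/175.
Therefore the posterior P(urn D | data) = (3/50) / (36/175) = 7/24.

0.2917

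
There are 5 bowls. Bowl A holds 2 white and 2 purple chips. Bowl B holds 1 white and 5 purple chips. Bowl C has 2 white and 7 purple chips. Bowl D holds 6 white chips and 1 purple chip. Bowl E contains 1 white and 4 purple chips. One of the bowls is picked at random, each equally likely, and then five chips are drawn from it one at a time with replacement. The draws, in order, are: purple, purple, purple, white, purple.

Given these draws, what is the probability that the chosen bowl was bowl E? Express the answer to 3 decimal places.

0.298

Compute the likelihood of the observed sequence for each case: P(data | bowl A) = (2/4)(2/4)(2/4)(2/4)(2/4) = 0.03125; P(data | bowl B) = (5/6)(5/6)(5/6)(1/6)(5/6) = 0.080376; P(data | bowl C) = (7/9)(7/9)(7/9)(2/9)(7/9) = 0.081322; P(data | bowl D) = (1/7)(1/7)(1/7)(6/7)(1/7) = 0.00035699; P(data | bowl E) = (4/5)(4/5)(4/5)(1/5)(4/5) = 0.08192.
Weighting by the prior gives 1/5 · 0.03125 = 0.00625, 1/5 · 0.080376 = 0.016075, 1/5 · 0.081322 = 0.016264, 1/5 · 0.00035699 = 7.1399e-05, 1/5 · 0.08192 = 0.016384; these sum to 0.055045.
By Bayes' rule, P(bowl E | data) = (0.016384) / (0.055045) = 0.29765.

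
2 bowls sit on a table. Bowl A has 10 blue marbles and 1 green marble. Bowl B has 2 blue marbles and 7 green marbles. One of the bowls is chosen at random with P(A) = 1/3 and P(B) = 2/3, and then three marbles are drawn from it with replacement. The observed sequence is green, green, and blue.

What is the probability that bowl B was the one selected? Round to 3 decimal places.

0.973

The likelihood of the observed sequence under each hypothesis: P(data | bowl A) = (1/11)(1/11)(10/11) = 0.0075131; P(data | bowl B) = (7/9)(7/9)(2/9) = 0.13443.
Weighting by the prior gives 1/3 · 0.0075131 = 0.0025044, 2/3 · 0.13443 = 0.08962; with total 0.092125.
Therefore the posterior P(bowl B | data) = (0.08962) / (0.092125) = 0.97282.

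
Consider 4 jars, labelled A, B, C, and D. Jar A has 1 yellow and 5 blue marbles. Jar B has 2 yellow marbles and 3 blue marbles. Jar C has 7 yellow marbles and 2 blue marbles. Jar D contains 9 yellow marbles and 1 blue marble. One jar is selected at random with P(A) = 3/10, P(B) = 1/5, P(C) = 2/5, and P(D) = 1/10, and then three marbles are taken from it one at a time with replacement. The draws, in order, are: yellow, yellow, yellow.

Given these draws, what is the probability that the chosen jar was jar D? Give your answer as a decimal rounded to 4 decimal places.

0.2648

Under each hypothesis, the probability of the observed sequence is: P(data | jar A) = (1/6)(1/6)(1/6) = 0.0046296; P(data | jar B) = (2/5)(2/5)(2/5) = 0.064; P(data | jar C) = (7/9)(7/9)(7/9) = 0.47051; P(data | jar D) = (9/10)(9/10)(9/10) = 0.729.
Multiplying each by its prior: 3/10 · 0.0046296 = 0.0013889, 1/5 · 0.064 = 0.0128, 2/5 · 0.47051 = 0.1882, 1/10 · 0.729 = 0.0729; with total 0.27529.
Hence P(jar D | data) = (0.0729) / (0.27529) = 0.26481.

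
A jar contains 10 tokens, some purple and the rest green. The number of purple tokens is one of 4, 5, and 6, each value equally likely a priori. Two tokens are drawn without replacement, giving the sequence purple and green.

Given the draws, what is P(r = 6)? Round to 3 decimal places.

Compute the likelihood of the observed sequence for each case: P(data | r = 4) = (4/10)(6/9) = 4/15; P(data | r = 5) = (5/10)(5/9) = 5/18; P(data | r = 6) = (6/10)(4/9) = 4/15.
The prior-weighted likelihoods are 1/3 · 4/15 = 4/45, 1/3 · 5/18 = 5/54, 1/3 · 4/15 = 4/45; these sum to 73/270.
Hence P(r = 6 | data) = (4/45) / (73/270) = 24/73.

0.329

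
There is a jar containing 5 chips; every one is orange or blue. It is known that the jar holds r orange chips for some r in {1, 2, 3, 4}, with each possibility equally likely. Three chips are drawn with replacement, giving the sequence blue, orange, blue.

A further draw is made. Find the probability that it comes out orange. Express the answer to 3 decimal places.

For each hypothesis, P(data | H) works out to: P(data | r = 1) = (4/5)(1/5)(4/5) = 16/125; P(data | r = 2) = (3/5)(2/5)(3/5) = 18/125; P(data | r = 3) = (2/5)(3/5)(2/5) = 12/125; P(data | r = 4) = (1/5)(4/5)(1/5) = 4/125.
The prior-weighted likelihoods are 1/4 · 16/125 = 4/125, 1/4 · 18/125 = 9/250, 1/4 · 12/125 = 3/125, 1/4 · 4/125 = 1/125; with total 1/10.
The posterior is then P(r = 1 | data) = 8/25, P(r = 2 | data) = 9/25, P(r = 3 | data) = 6/25, P(r = 4 | data) = 2/25.
So P(orange next | data) = Σ P(orange next | H) P(H | data) = (1/5)(8/25) + (2/5)(9/25) + (3/5)(6/25) + (4/5)(2/25) = 52/125.

0.416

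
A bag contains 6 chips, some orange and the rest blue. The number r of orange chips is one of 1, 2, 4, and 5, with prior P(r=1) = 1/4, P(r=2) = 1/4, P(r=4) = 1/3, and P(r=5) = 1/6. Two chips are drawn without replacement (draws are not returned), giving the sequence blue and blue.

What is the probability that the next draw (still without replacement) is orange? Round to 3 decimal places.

0.394

For each hypothesis, P(data | H) works out to: P(data | r = 1) = (5/6)(4/5) = 2/3; P(data | r = 2) = (4/6)(3/5) = 2/5; P(data | r = 4) = (2/6)(1/5) = 1/15; P(data | r = 5) = (1/6)(0/5) = 0.
Multiplying each by its prior: 1/4 · 2/3 = 1/6, 1/4 · 2/5 = 1/10, 1/3 · 1/15 = 1/45, 1/6 · 0 = 0; summing to 13/45.
Dividing through by the total gives posterior P(r = 1 | data) = 15/26, P(r = 2 | data) = 9/26, P(r = 4 | data) = 1/13, P(r = 5 | data) = 0.
Averaging over the posterior, P(orange next | data) = (1/4)(15/26) + (1/2)(9/26) + (1)(1/13) = 41/104.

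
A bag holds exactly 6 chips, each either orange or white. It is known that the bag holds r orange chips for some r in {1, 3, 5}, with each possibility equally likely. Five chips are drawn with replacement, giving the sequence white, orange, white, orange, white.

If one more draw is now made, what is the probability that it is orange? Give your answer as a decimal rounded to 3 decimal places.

Under each hypothesis, the probability of the observed sequence is: P(data | r = 1) = (5/6)(1/6)(5/6)(1/6)(5/6) = 0.016075; P(data | r = 3) = (3/6)(3/6)(3/6)(3/6)(3/6) = 0.03125; P(data | r = 5) = (1/6)(5/6)(1/6)(5/6)(1/6) = 0.003215.
Weighting by the prior gives 1/3 · 0.016075 = 0.0053584, 1/3 · 0.03125 = 0.010417, 1/3 · 0.003215 = 0.0010717; summing to 0.016847.
Normalising, the posterior is P(r = 1 | data) = 0.31807, P(r = 3 | data) = 0.61832, P(r = 5 | data) = 0.063613.
The predictive probability is P(orange next | data) = (1/6)(0.31807) + (1/2)(0.61832) + (5/6)(0.063613) = 0.41518.

0.415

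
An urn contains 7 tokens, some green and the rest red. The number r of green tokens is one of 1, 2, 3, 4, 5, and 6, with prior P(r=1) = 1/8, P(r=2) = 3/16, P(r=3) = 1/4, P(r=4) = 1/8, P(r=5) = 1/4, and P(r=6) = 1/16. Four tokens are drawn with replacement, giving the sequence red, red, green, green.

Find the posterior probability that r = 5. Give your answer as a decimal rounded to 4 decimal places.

0.2392

The likelihood of the observed sequence under each hypothesis: P(data | r = 1) = (6/7)(6/7)(1/7)(1/7) = 0.014994; P(data | r = 2) = (5/7)(5/7)(2/7)(2/7) = 0.041649; P(data | r = 3) = (4/7)(4/7)(3/7)(3/7) = 0.059975; P(data | r = 4) = (3/7)(3/7)(4/7)(4/7) = 0.059975; P(data | r = 5) = (2/7)(2/7)(5/7)(5/7) = 0.041649; P(data | r = 6) = (1/7)(1/7)(6/7)(6/7) = 0.014994.
Multiplying each by its prior: 1/8 · 0.014994 = 0.0018742, 3/16 · 0.041649 = 0.0078092, 1/4 · 0.059975 = 0.014994, 1/8 · 0.059975 = 0.0074969, 1/4 · 0.041649 = 0.010412, 1/16 · 0.014994 = 0.00093711; with total 0.043524.
Hence P(r = 5 | data) = (0.010412) / (0.043524) = 0.23923.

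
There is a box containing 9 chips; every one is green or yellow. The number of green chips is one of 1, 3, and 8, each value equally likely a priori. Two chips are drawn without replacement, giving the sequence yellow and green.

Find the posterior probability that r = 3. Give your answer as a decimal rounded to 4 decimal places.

0.5294

For each hypothesis, P(data | H) works out to: P(data | r = 1) = (8/9)(1/8) = 1/9; P(data | r = 3) = (6/9)(3/8) = 1/4; P(data | r = 8) = (1/9)(8/8) = 1/9.
Weighting by the prior gives 1/3 · 1/9 = 1/27, 1/3 · 1/4 = 1/12, 1/3 · 1/9 = 1/27; summing to 17/108.
By Bayes' rule, P(r = 3 | data) = (1/12) / (17/108) = 9/17.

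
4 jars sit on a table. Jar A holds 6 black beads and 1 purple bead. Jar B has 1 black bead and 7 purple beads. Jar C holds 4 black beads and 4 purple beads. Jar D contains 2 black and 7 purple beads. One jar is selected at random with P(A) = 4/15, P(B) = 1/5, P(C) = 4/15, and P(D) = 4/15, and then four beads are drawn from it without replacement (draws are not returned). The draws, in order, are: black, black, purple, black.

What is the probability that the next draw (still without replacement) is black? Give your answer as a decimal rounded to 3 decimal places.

0.786

The likelihood of the observed sequence under each hypothesis: P(data | jar A) = (6/7)(5/6)(1/5)(4/4) = 1/7; P(data | jar B) = (1/8)(0/7) = 0; P(data | jar C) = (4/8)(3/7)(4/6)(2/5) = 2/35; P(data | jar D) = (2/9)(1/8)(7/7)(0/6) = 0.
Weighting by the prior gives 4/15 · 1/7 = 4/105, 1/5 · 0 = 0, 4/15 · 2/35 = 8/525, 4/15 · 0 = 0; summing to 4/75.
Normalising, the posterior is P(jar A | data) = 5/7, P(jar B | data) = 0, P(jar C | data) = 2/7, P(jar D | data) = 0.
The predictive probability is P(black next | data) = (1)(5/7) + (1/4)(2/7) = 11/14.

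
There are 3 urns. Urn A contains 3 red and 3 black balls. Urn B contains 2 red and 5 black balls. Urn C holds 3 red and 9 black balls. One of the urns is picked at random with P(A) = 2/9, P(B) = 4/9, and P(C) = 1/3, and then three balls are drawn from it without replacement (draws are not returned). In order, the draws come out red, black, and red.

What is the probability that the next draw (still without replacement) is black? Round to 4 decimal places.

For each hypothesis, P(data | H) works out to: P(data | urn A) = (3/6)(3/5)(2/4) = 0.15; P(data | urn B) = (2/7)(5/6)(1/5) = 0.047619; P(data | urn C) = (3/12)(9/11)(2/10) = 0.040909.
Weighting by the prior gives 2/9 · 0.15 = 0.033333, 4/9 · 0.047619 = 0.021164, 1/3 · 0.040909 = 0.013636; summing to 0.068134.
Dividing through by the total gives posterior P(urn A | data) = 0.48923, P(urn B | data) = 0.31062, P(urn C | data) = 0.20014.
Averaging over the posterior, P(black next | data) = (2/3)(0.48923) + (1)(0.31062) + (8/9)(0.20014) = 0.81468.

0.8147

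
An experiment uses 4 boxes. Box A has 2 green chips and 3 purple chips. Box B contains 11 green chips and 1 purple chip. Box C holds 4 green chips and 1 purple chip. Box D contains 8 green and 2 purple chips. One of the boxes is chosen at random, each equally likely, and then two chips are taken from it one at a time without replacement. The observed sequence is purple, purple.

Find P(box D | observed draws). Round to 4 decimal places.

Compute the likelihood of the observed sequence for each case: P(data | box A) = (3/5)(2/4) = 3/10; P(data | box B) = (1/12)(0/11) = 0; P(data | box C) = (1/5)(0/4) = 0; P(data | box D) = (2/10)(1/9) = 1/45.
The prior-weighted likelihoods are 1/4 · 3/10 = 3/40, 1/4 · 0 = 0, 1/4 · 0 = 0, 1/4 · 1/45 = 1/180; these sum to 29/360.
Hence P(box D | data) = (1/180) / (29/360) = 2/29.

0.0690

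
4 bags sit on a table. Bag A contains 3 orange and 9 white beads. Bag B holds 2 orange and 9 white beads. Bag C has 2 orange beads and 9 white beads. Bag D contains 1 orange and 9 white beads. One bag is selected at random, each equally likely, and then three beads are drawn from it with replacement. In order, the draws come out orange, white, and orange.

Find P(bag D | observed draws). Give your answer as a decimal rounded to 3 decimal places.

The likelihood of the observed sequence under each hypothesis: P(data | bag A) = (3/12)(9/12)(3/12) = 0.046875; P(data | bag B) = (2/11)(9/11)(2/11) = 0.027047; P(data | bag C) = (2/11)(9/11)(2/11) = 0.027047; P(data | bag D) = (1/10)(9/10)(1/10) = 0.009.
Weighting by the prior gives 1/4 · 0.046875 = 0.011719, 1/4 · 0.027047 = 0.0067618, 1/4 · 0.027047 = 0.0067618, 1/4 · 0.009 = 0.00225; summing to 0.027492.
So P(bag D | data) = (0.00225) / (0.027492) = 0.081841.

0.082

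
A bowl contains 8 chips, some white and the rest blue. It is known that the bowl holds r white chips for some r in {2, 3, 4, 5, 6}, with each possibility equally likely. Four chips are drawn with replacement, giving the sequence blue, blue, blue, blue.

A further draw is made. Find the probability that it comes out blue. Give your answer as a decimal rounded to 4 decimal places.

0.6706

Under each hypothesis, the probability of the observed sequence is: P(data | r = 2) = (6/8)(6/8)(6/8)(6/8) = 0.31641; P(data | r = 3) = (5/8)(5/8)(5/8)(5/8) = 0.15259; P(data | r = 4) = (4/8)(4/8)(4/8)(4/8) = 0.0625; P(data | r = 5) = (3/8)(3/8)(3/8)(3/8) = 0.019775; P(data | r = 6) = (2/8)(2/8)(2/8)(2/8) = 0.0039062.
The prior-weighted likelihoods are 1/5 · 0.31641 = 0.063281, 1/5 · 0.15259 = 0.030518, 1/5 · 0.0625 = 0.0125, 1/5 · 0.019775 = 0.0039551, 1/5 · 0.0039062 = 0.00078125; summing to 0.11104.
Dividing through by the total gives posterior P(r = 2 | data) = 0.56992, P(r = 3 | data) = 0.27485, P(r = 4 | data) = 0.11258, P(r = 5 | data) = 0.03562, P(r = 6 | data) = 0.0070361.
Averaging over the posterior, P(blue next | data) = (3/4)(0.56992) + (5/8)(0.27485) + (1/2)(0.11258) + (3/8)(0.03562) + (1/4)(0.0070361) = 0.67062.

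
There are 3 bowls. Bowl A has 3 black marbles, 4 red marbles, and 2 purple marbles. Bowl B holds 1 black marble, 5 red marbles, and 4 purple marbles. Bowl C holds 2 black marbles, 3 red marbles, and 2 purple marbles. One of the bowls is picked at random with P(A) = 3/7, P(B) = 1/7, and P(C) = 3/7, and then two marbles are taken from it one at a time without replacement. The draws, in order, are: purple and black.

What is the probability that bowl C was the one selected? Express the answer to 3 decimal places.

Compute the likelihood of the observed sequence for each case: P(data | bowl A) = (2/9)(3/8) = 0.083333; P(data | bowl B) = (4/10)(1/9) = 0.044444; P(data | bowl C) = (2/7)(2/6) = 0.095238.
The prior-weighted likelihoods are 3/7 · 0.083333 = 0.035714, 1/7 · 0.044444 = 0.0063492, 3/7 · 0.095238 = 0.040816; summing to 0.08288.
So P(bowl C | data) = (0.040816) / (0.08288) = 0.49248.

0.492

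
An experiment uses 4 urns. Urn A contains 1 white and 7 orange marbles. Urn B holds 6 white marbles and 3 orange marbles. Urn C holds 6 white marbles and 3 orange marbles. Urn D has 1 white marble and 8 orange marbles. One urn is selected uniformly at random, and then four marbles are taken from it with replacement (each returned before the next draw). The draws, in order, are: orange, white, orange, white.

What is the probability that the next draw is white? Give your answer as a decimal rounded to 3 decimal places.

0.568

Compute the likelihood of the observed sequence for each case: P(data | urn A) = (7/8)(1/8)(7/8)(1/8) = 0.011963; P(data | urn B) = (3/9)(6/9)(3/9)(6/9) = 0.049383; P(data | urn C) = (3/9)(6/9)(3/9)(6/9) = 0.049383; P(data | urn D) = (8/9)(1/9)(8/9)(1/9) = 0.0097546.
Weighting by the prior gives 1/4 · 0.011963 = 0.0029907, 1/4 · 0.049383 = 0.012346, 1/4 · 0.049383 = 0.012346, 1/4 · 0.0097546 = 0.0024387; summing to 0.030121.
Dividing through by the total gives posterior P(urn A | data) = 0.099291, P(urn B | data) = 0.40987, P(urn C | data) = 0.40987, P(urn D | data) = 0.080963.
The predictive probability is P(white next | data) = (1/8)(0.099291) + (2/3)(0.40987) + (2/3)(0.40987) + (1/9)(0.080963) = 0.5679.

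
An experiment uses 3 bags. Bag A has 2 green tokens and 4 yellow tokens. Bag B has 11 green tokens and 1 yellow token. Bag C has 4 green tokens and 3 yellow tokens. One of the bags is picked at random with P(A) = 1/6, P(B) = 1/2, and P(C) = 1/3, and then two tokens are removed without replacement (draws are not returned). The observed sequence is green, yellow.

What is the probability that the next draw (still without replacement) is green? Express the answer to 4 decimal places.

0.6061

Under each hypothesis, the probability of the observed sequence is: P(data | bag A) = (2/6)(4/5) = 0.26667; P(data | bag B) = (11/12)(1/11) = 0.083333; P(data | bag C) = (4/7)(3/6) = 0.28571.
The prior-weighted likelihoods are 1/6 · 0.26667 = 0.044444, 1/2 · 0.083333 = 0.041667, 1/3 · 0.28571 = 0.095238; these sum to 0.18135.
The posterior is then P(bag A | data) = 0.24508, P(bag B | data) = 0.22976, P(bag C | data) = 0.52516.
So P(green next | data) = Σ P(green next | H) P(H | data) = (1/4)(0.24508) + (1)(0.22976) + (3/5)(0.52516) = 0.60613.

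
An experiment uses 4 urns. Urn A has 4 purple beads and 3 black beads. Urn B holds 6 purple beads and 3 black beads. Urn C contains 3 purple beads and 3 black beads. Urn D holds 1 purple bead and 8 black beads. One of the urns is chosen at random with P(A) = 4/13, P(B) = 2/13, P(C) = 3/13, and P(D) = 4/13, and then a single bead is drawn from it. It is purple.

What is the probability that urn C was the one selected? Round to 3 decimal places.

Under each hypothesis, the probability of this draw is: P(data | urn A) = (4/7) = 0.57143; P(data | urn B) = (6/9) = 0.66667; P(data | urn C) = (3/6) = 0.5; P(data | urn D) = (1/9) = 0.11111.
Multiplying each by its prior: 4/13 · 0.57143 = 0.17582, 2/13 · 0.66667 = 0.10256, 3/13 · 0.5 = 0.11538, 4/13 · 0.11111 = 0.034188; summing to 0.42796.
Therefore the posterior P(urn C | data) = (0.11538) / (0.42796) = 0.26961.

0.270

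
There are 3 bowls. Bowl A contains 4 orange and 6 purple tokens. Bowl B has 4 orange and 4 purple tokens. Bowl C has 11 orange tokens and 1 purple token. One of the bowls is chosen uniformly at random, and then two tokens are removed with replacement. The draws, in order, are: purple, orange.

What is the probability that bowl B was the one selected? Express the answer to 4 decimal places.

0.4414

Compute the likelihood of the observed sequence for each case: P(data | bowl A) = (6/10)(4/10) = 0.24; P(data | bowl B) = (4/8)(4/8) = 0.25; P(data | bowl C) = (1/12)(11/12) = 0.076389.
Weighting by the prior gives 1/3 · 0.24 = 0.08, 1/3 · 0.25 = 0.083333, 1/3 · 0.076389 = 0.025463; summing to 0.1888.
Therefore the posterior P(bowl B | data) = (0.083333) / (0.1888) = 0.44139.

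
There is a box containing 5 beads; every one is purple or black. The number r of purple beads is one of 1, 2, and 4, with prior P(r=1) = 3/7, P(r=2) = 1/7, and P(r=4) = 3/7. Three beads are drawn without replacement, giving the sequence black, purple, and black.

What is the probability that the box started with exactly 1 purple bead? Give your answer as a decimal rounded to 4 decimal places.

Under each hypothesis, the probability of the observed sequence is: P(data | r = 1) = (4/5)(1/4)(3/3) = 1/5; P(data | r = 2) = (3/5)(2/4)(2/3) = 1/5; P(data | r = 4) = (1/5)(4/4)(0/3) = 0.
The prior-weighted likelihoods are 3/7 · 1/5 = 3/35, 1/7 · 1/5 = 1/35, 3/7 · 0 = 0; with total 4/35.
By Bayes' rule, P(r = 1 | data) = (3/35) / (4/35) = 3/4.

0.7500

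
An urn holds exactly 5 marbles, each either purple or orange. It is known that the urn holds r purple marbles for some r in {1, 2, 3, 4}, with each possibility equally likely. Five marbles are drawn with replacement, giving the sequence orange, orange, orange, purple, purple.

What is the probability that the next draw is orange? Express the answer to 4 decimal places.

The likelihood of the observed sequence under each hypothesis: P(data | r = 1) = (4/5)(4/5)(4/5)(1/5)(1/5) = 0.02048; P(data | r = 2) = (3/5)(3/5)(3/5)(2/5)(2/5) = 0.03456; P(data | r = 3) = (2/5)(2/5)(2/5)(3/5)(3/5) = 0.02304; P(data | r = 4) = (1/5)(1/5)(1/5)(4/5)(4/5) = 0.00512.
Multiplying each by its prior: 1/4 · 0.02048 = 0.00512, 1/4 · 0.03456 = 0.00864, 1/4 · 0.02304 = 0.00576, 1/4 · 0.00512 = 0.00128; summing to 0.0208.
The posterior is then P(r = 1 | data) = 0.24615, P(r = 2 | data) = 0.41538, P(r = 3 | data) = 0.27692, P(r = 4 | data) = 0.061538.
Averaging over the posterior, P(orange next | data) = (4/5)(0.24615) + (3/5)(0.41538) + (2/5)(0.27692) + (1/5)(0.061538) = 0.56923.

0.5692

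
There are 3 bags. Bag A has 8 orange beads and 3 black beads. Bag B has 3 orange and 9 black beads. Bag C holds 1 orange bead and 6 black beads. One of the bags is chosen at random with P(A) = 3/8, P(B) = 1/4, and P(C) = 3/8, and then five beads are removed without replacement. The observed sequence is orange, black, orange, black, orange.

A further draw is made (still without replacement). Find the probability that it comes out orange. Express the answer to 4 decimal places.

0.7692

Under each hypothesis, the probability of the observed sequence is: P(data | bag A) = (8/11)(3/10)(7/9)(2/8)(6/7) = 2/55; P(data | bag B) = (3/12)(9/11)(2/10)(8/9)(1/8) = 1/220; P(data | bag C) = (1/7)(6/6)(0/5) = 0.
Multiplying each by its prior: 3/8 · 2/55 = 3/220, 1/4 · 1/220 = 1/880, 3/8 · 0 = 0; summing to 13/880.
Dividing through by the total gives posterior P(bag A | data) = 12/13, P(bag B | data) = 1/13, P(bag C | data) = 0.
Averaging over the posterior, P(orange next | data) = (5/6)(12/13) + (0)(1/13) = 10/13.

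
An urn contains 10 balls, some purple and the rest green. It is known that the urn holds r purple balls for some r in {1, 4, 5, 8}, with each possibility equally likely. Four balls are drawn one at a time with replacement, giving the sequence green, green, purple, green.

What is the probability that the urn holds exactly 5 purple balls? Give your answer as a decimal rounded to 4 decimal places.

For each hypothesis, P(data | H) works out to: P(data | r = 1) = (9/10)(9/10)(1/10)(9/10) = 0.0729; P(data | r = 4) = (6/10)(6/10)(4/10)(6/10) = 0.0864; P(data | r = 5) = (5/10)(5/10)(5/10)(5/10) = 0.0625; P(data | r = 8) = (2/10)(2/10)(8/10)(2/10) = 0.0064.
Multiplying each by its prior: 1/4 · 0.0729 = 0.018225, 1/4 · 0.0864 = 0.0216, 1/4 · 0.0625 = 0.015625, 1/4 · 0.0064 = 0.0016; summing to 0.05705.
By Bayes' rule, P(r = 5 | data) = (0.015625) / (0.05705) = 0.27388.

0.2739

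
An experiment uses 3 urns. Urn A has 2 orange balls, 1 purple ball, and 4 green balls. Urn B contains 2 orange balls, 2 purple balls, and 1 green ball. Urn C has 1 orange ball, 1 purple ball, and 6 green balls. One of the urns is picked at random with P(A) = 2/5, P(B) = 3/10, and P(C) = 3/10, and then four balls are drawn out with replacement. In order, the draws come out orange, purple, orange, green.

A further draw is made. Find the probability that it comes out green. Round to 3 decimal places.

Compute the likelihood of the observed sequence for each case: P(data | urn A) = (2/7)(1/7)(2/7)(4/7) = 0.0066639; P(data | urn B) = (2/5)(2/5)(2/5)(1/5) = 0.0128; P(data | urn C) = (1/8)(1/8)(1/8)(6/8) = 0.0014648.
Multiplying each by its prior: 2/5 · 0.0066639 = 0.0026656, 3/10 · 0.0128 = 0.00384, 3/10 · 0.0014648 = 0.00043945; with total 0.006945.
Dividing through by the total gives posterior P(urn A | data) = 0.38381, P(urn B | data) = 0.55292, P(urn C | data) = 0.063276.
The predictive probability is P(green next | data) = (4/7)(0.38381) + (1/5)(0.55292) + (3/4)(0.063276) = 0.37736.

0.377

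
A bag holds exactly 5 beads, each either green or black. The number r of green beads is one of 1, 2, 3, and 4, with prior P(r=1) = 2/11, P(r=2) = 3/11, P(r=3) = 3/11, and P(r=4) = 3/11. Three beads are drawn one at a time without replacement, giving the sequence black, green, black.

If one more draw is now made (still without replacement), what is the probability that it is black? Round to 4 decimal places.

Compute the likelihood of the observed sequence for each case: P(data | r = 1) = (4/5)(1/4)(3/3) = 1/5; P(data | r = 2) = (3/5)(2/4)(2/3) = 1/5; P(data | r = 3) = (2/5)(3/4)(1/3) = 1/10; P(data | r = 4) = (1/5)(4/4)(0/3) = 0.
Multiplying each by its prior: 2/11 · 1/5 = 2/55, 3/11 · 1/5 = 3/55, 3/11 · 1/10 = 3/110, 3/11 · 0 = 0; these sum to 13/110.
The posterior is then P(r = 1 | data) = 4/13, P(r = 2 | data) = 6/13, P(r = 3 | data) = 3/13, P(r = 4 | data) = 0.
The predictive probability is P(black next | data) = (1)(4/13) + (1/2)(6/13) + (0)(3/13) = 7/13.

0.5385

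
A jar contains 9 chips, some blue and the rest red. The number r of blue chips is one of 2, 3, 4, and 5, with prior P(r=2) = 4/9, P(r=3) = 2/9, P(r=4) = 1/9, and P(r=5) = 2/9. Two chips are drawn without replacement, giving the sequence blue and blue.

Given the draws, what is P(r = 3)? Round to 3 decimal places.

The likelihood of the observed sequence under each hypothesis: P(data | r = 2) = (2/9)(1/8) = 1/36; P(data | r = 3) = (3/9)(2/8) = 1/12; P(data | r = 4) = (4/9)(3/8) = 1/6; P(data | r = 5) = (5/9)(4/8) = 5/18.
The prior-weighted likelihoods are 4/9 · 1/36 = 1/81, 2/9 · 1/12 = 1/54, 1/9 · 1/6 = 1/54, 2/9 · 5/18 = 5/81; these sum to 1/9.
So P(r = 3 | data) = (1/54) / (1/9) = 1/6.

0.167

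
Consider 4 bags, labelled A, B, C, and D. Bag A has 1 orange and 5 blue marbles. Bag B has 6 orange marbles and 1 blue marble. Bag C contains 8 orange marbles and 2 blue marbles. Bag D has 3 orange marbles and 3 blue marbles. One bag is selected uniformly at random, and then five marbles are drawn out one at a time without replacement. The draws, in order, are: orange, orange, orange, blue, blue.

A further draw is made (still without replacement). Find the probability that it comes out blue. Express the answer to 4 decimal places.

0.6923

The likelihood of the observed sequence under each hypothesis: P(data | bag A) = (1/6)(0/5) = 0; P(data | bag B) = (6/7)(5/6)(4/5)(1/4)(0/3) = 0; P(data | bag C) = (8/10)(7/9)(6/8)(2/7)(1/6) = 1/45; P(data | bag D) = (3/6)(2/5)(1/4)(3/3)(2/2) = 1/20.
The prior-weighted likelihoods are 1/4 · 0 = 0, 1/4 · 0 = 0, 1/4 · 1/45 = 1/180, 1/4 · 1/20 = 1/80; summing to 13/720.
The posterior is then P(bag A | data) = 0, P(bag B | data) = 0, P(bag C | data) = 4/13, P(bag D | data) = 9/13.
The predictive probability is P(blue next | data) = (0)(4/13) + (1)(9/13) = 9/13.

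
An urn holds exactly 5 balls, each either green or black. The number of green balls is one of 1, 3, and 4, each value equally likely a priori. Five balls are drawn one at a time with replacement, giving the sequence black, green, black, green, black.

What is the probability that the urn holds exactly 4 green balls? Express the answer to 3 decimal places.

For each hypothesis, P(data | H) works out to: P(data | r = 1) = (4/5)(1/5)(4/5)(1/5)(4/5) = 0.02048; P(data | r = 3) = (2/5)(3/5)(2/5)(3/5)(2/5) = 0.02304; P(data | r = 4) = (1/5)(4/5)(1/5)(4/5)(1/5) = 0.00512.
Multiplying each by its prior: 1/3 · 0.02048 = 0.0068267, 1/3 · 0.02304 = 0.00768, 1/3 · 0.00512 = 0.0017067; these sum to 0.016213.
Hence P(r = 4 | data) = (0.0017067) / (0.016213) = 0.10526.

0.105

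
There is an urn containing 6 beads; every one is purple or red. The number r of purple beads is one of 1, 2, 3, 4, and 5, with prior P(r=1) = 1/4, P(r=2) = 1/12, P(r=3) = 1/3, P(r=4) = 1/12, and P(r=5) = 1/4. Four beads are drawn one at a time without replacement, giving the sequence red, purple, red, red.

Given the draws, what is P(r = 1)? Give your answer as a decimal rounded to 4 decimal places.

For each hypothesis, P(data | H) works out to: P(data | r = 1) = (5/6)(1/5)(4/4)(3/3) = 1/6; P(data | r = 2) = (4/6)(2/5)(3/4)(2/3) = 2/15; P(data | r = 3) = (3/6)(3/5)(2/4)(1/3) = 1/20; P(data | r = 4) = (2/6)(4/5)(1/4)(0/3) = 0; P(data | r = 5) = (1/6)(5/5)(0/4) = 0.
The prior-weighted likelihoods are 1/4 · 1/6 = 1/24, 1/12 · 2/15 = 1/90, 1/3 · 1/20 = 1/60, 1/12 · 0 = 0, 1/4 · 0 = 0; with total 5/72.
Hence P(r = 1 | data) = (1/24) / (5/72) = 3/5.

0.6000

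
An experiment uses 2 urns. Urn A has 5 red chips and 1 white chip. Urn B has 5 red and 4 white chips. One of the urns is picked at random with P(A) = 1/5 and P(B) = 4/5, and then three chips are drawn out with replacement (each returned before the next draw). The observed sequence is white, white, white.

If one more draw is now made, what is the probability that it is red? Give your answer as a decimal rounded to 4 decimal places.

Compute the likelihood of the observed sequence for each case: P(data | urn A) = (1/6)(1/6)(1/6) = 0.0046296; P(data | urn B) = (4/9)(4/9)(4/9) = 0.087791.
The prior-weighted likelihoods are 1/5 · 0.0046296 = 0.00092593, 4/5 · 0.087791 = 0.070233; summing to 0.071159.
Dividing through by the total gives posterior P(urn A | data) = 0.013012, P(urn B | data) = 0.98699.
Averaging over the posterior, P(red next | data) = (5/6)(0.013012) + (5/9)(0.98699) = 0.55917.

0.5592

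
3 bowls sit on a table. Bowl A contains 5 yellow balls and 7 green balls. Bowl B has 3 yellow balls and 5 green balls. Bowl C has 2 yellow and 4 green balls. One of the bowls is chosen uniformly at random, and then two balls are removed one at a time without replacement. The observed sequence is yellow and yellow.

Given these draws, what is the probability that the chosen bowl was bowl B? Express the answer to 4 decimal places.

0.3293

The likelihood of the observed sequence under each hypothesis: P(data | bowl A) = (5/12)(4/11) = 0.15152; P(data | bowl B) = (3/8)(2/7) = 0.10714; P(data | bowl C) = (2/6)(1/5) = 0.066667.
Multiplying each by its prior: 1/3 · 0.15152 = 0.050505, 1/3 · 0.10714 = 0.035714, 1/3 · 0.066667 = 0.022222; summing to 0.10844.
By Bayes' rule, P(bowl B | data) = (0.035714) / (0.10844) = 0.32934.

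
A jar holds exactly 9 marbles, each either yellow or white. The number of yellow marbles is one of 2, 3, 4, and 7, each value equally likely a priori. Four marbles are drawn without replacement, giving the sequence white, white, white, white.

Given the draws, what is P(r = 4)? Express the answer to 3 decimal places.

Compute the likelihood of the observed sequence for each case: P(data | r = 2) = (7/9)(6/8)(5/7)(4/6) = 5/18; P(data | r = 3) = (6/9)(5/8)(4/7)(3/6) = 5/42; P(data | r = 4) = (5/9)(4/8)(3/7)(2/6) = 5/126; P(data | r = 7) = (2/9)(1/8)(0/7) = 0.
Weighting by the prior gives 1/4 · 5/18 = 5/72, 1/4 · 5/42 = 5/168, 1/4 · 5/126 = 5/504, 1/4 · 0 = 0; these sum to 55/504.
So P(r = 4 | data) = (5/504) / (55/504) = 1/11.

0.091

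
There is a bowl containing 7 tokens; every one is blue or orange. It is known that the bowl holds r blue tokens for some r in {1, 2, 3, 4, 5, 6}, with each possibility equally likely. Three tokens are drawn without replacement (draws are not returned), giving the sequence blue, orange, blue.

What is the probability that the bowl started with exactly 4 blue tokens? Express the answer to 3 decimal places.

0.257

Under each hypothesis, the probability of the observed sequence is: P(data | r = 1) = (1/7)(6/6)(0/5) = 0; P(data | r = 2) = (2/7)(5/6)(1/5) = 1/21; P(data | r = 3) = (3/7)(4/6)(2/5) = 4/35; P(data | r = 4) = (4/7)(3/6)(3/5) = 6/35; P(data | r = 5) = (5/7)(2/6)(4/5) = 4/21; P(data | r = 6) = (6/7)(1/6)(5/5) = 1/7.
Weighting by the prior gives 1/6 · 0 = 0, 1/6 · 1/21 = 1/126, 1/6 · 4/35 = 2/105, 1/6 · 6/35 = 1/35, 1/6 · 4/21 = 2/63, 1/6 · 1/7 = 1/42; summing to 1/9.
So P(r = 4 | data) = (1/35) / (1/9) = 9/35.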